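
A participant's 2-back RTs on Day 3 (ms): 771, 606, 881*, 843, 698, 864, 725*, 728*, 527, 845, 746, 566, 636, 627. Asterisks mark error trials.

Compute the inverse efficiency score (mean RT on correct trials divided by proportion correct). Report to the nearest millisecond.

894 ms

Correct trials (n=11): 771, 606, 843, 698, 864, 527, 845, 746, 566, 636, 627
Mean correct RT = 7729/11 = 702.6364 ms
Proportion correct = 11/14
IES = 702.6364 / (11/14) = 894.264 ms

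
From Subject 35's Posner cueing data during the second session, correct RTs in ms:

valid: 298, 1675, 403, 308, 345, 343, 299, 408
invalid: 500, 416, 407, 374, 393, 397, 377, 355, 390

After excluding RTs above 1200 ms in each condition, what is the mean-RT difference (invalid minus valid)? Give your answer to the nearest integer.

58 ms

valid: exclude 1675
M(valid) = 2404/7 = 343.429
M(invalid) = 3609/9 = 401.000
Difference = 401.000 − 343.429 = 57.571 ms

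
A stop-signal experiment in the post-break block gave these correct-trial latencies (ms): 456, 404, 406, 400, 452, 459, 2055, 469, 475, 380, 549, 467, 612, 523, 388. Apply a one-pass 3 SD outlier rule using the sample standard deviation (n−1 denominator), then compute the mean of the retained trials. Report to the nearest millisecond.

n = 15, ΣRT = 8495, M = 566.333
Σ(x−M)² = 2431089.33; s = √(2431089.33/14) = 416.712
Cutoffs: 566.333 ± 3·416.712 → [-683.8, 1816.5]
Outside: 2055 → excluded.
Retained (n=14): Σ = 6440, mean = 6440/14 = 460.000

460 ms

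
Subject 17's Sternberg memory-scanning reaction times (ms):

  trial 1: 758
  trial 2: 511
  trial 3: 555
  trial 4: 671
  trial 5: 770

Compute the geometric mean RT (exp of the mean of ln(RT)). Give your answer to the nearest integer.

644 ms

ln(RT): 6.6307, 6.2364, 6.3190, 6.5088, 6.6464
Mean ln(RT) = 32.3412/5 = 6.46824
Geometric mean = exp(6.46824) = 644.35 ms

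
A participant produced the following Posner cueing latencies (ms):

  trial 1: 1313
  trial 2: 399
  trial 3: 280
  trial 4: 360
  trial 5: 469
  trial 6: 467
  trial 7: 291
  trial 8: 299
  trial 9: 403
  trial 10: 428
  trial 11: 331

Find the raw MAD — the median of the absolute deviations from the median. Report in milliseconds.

Sorted: 280, 291, 299, 331, 360, 399, 403, 428, 467, 469, 1313 → median = 399
|x − 399|: 914, 0, 119, 39, 70, 68, 108, 100, 4, 29, 68
Sorted deviations: 0, 4, 29, 39, 68, 68, 70, 100, 108, 119, 914 → MAD = 68

68 ms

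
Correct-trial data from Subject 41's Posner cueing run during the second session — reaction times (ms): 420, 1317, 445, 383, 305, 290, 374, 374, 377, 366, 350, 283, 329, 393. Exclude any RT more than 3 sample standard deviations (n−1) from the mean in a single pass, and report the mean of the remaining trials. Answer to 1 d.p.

n = 14, ΣRT = 6006, M = 429.000
Σ(x−M)² = 877270.00; s = √(877270.00/13) = 259.774
Cutoffs: 429.000 ± 3·259.774 → [-350.3, 1208.3]
Outside: 1317 → excluded.
Retained (n=13): Σ = 4689, mean = 4689/13 = 360.692

360.7 ms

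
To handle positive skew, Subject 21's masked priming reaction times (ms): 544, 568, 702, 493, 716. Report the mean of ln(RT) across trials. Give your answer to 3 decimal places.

ln(RT): 6.2989, 6.3421, 6.5539, 6.2005, 6.5737
Σ ln(RT) = 31.9692
Mean = 31.9692/5 = 6.39384

6.394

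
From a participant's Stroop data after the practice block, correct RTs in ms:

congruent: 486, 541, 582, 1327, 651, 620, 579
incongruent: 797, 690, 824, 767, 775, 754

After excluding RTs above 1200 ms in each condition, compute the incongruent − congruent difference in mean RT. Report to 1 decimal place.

congruent: exclude 1327
M(congruent) = 3459/6 = 576.500
M(incongruent) = 4607/6 = 767.833
Difference = 767.833 − 576.500 = 191.333 ms

191.3 ms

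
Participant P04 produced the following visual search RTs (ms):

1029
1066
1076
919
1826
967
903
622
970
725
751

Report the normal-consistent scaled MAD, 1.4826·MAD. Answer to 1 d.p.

Sorted: 622, 725, 751, 903, 919, 967, 970, 1029, 1066, 1076, 1826 → median = 967
|x − 967| sorted: 0, 3, 48, 62, 64, 99, 109, 216, 242, 345, 859 → MAD = 99
Robust SD ≈ 1.4826 × 99 = 146.777

146.8 ms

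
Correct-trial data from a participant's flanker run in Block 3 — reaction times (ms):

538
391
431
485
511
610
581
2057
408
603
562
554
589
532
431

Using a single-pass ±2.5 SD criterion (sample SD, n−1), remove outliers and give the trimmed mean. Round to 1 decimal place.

n = 15, ΣRT = 9283, M = 618.867
Σ(x−M)² = 2288941.73; s = √(2288941.73/14) = 404.346
Cutoffs: 618.867 ± 2.5·404.346 → [-392.0, 1629.7]
Outside: 2057 → excluded.
Retained (n=14): Σ = 7226, mean = 7226/14 = 516.143

516.1 ms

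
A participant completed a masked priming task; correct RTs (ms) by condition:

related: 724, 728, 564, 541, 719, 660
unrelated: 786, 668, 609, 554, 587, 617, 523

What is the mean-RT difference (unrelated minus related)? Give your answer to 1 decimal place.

M(related) = 3936/6 = 656.000
M(unrelated) = 4344/7 = 620.571
Difference = 620.571 − 656.000 = -35.429 ms

-35.4 ms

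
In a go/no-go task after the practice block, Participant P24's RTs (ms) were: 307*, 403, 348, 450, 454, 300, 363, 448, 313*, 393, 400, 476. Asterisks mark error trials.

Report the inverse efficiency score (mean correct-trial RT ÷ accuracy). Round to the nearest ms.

484 ms

Correct trials (n=10): 403, 348, 450, 454, 300, 363, 448, 393, 400, 476
Mean correct RT = 4035/10 = 403.5000 ms
Proportion correct = 10/12
IES = 403.5000 / (10/12) = 484.200 ms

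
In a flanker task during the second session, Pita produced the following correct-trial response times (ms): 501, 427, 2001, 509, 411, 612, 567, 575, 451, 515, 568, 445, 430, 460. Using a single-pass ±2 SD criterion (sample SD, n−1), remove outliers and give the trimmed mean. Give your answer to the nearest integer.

498 ms

n = 14, ΣRT = 8472, M = 605.143
Σ(x−M)² = 2150995.71; s = √(2150995.71/13) = 406.769
Cutoffs: 605.143 ± 2·406.769 → [-208.4, 1418.7]
Outside: 2001 → excluded.
Retained (n=13): Σ = 6471, mean = 6471/13 = 497.769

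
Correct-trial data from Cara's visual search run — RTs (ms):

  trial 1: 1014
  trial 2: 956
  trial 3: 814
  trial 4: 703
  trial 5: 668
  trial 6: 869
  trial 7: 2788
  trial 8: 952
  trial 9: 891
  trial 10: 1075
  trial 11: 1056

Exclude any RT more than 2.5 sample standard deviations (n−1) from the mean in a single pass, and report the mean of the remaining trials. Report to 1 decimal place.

n = 11, ΣRT = 11786, M = 1071.455
Σ(x−M)² = 3416048.73; s = √(3416048.73/10) = 584.470
Cutoffs: 1071.455 ± 2.5·584.470 → [-389.7, 2532.6]
Outside: 2788 → excluded.
Retained (n=10): Σ = 8998, mean = 8998/10 = 899.800

899.8 ms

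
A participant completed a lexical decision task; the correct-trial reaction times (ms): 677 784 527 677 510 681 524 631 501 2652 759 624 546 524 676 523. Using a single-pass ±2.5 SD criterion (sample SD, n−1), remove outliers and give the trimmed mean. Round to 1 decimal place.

610.9 ms

n = 16, ΣRT = 11816, M = 738.500
Σ(x−M)² = 4032284.00; s = √(4032284.00/15) = 518.478
Cutoffs: 738.500 ± 2.5·518.478 → [-557.7, 2034.7]
Outside: 2652 → excluded.
Retained (n=15): Σ = 9164, mean = 9164/15 = 610.933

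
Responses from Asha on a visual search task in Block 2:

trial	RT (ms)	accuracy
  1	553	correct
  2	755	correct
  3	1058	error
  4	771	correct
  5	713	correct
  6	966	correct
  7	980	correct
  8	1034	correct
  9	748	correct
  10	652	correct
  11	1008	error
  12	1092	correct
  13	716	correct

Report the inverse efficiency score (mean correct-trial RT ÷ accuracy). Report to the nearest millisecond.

965 ms

Correct trials (n=11): 553, 755, 771, 713, 966, 980, 1034, 748, 652, 1092, 716
Mean correct RT = 8980/11 = 816.3636 ms
Proportion correct = 11/13
IES = 816.3636 / (11/13) = 964.793 ms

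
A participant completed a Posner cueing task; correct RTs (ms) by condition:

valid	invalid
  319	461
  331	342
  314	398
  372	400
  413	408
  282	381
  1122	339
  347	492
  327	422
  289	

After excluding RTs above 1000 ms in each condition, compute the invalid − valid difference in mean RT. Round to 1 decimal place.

valid: exclude 1122
M(valid) = 2994/9 = 332.667
M(invalid) = 3643/9 = 404.778
Difference = 404.778 − 332.667 = 72.111 ms

72.1 ms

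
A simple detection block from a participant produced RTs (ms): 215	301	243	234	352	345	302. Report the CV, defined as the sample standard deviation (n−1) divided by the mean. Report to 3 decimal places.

n = 7, Σ = 1992, M = 284.5714
Σ(x−M)² = 17897.714; s = √(17897.714/6) = 54.6164
CV = 54.6164 / 284.5714 = 0.19193

0.192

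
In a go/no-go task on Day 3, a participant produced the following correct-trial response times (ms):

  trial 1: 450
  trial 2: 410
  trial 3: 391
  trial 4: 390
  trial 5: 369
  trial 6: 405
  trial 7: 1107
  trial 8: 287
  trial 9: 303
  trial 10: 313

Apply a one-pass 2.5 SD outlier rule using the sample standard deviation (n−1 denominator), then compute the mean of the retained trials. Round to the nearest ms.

369 ms

n = 10, ΣRT = 4425, M = 442.500
Σ(x−M)² = 515300.50; s = √(515300.50/9) = 239.281
Cutoffs: 442.500 ± 2.5·239.281 → [-155.7, 1040.7]
Outside: 1107 → excluded.
Retained (n=9): Σ = 3318, mean = 3318/9 = 368.667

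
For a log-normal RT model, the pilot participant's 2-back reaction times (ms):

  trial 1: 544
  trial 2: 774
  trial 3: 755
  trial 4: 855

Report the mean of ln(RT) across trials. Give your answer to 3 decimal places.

6.582

ln(RT): 6.2989, 6.6516, 6.6267, 6.7511
Σ ln(RT) = 26.3283
Mean = 26.3283/4 = 6.58209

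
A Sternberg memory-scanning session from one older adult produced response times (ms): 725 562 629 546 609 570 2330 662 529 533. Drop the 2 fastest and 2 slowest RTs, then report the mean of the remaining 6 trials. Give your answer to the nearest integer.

Sorted: 529, 533, 546, 562, 570, 609, 629, 662, 725, 2330
Drop lowest 2 (529, 533) and highest 2 (725, 2330)
Remaining (n=6): Σ = 3578, mean = 3578/6 = 596.333

596 ms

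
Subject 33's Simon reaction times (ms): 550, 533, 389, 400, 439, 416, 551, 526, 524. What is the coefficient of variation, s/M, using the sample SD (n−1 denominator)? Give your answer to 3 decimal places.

n = 9, Σ = 4328, M = 480.8889
Σ(x−M)² = 37252.889; s = √(37252.889/8) = 68.2394
CV = 68.2394 / 480.8889 = 0.14190

0.142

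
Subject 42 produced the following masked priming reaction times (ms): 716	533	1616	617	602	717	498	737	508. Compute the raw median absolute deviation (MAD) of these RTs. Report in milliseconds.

100 ms

Sorted: 498, 508, 533, 602, 617, 716, 717, 737, 1616 → median = 617
|x − 617|: 99, 84, 999, 0, 15, 100, 119, 120, 109
Sorted deviations: 0, 15, 84, 99, 100, 109, 119, 120, 999 → MAD = 100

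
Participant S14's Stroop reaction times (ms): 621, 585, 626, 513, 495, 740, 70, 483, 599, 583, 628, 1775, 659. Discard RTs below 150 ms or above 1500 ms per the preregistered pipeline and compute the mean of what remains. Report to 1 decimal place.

593.8 ms

Excluded: 70, 1775
Retained (n=11): Σ = 6532
Mean = 6532/11 = 593.8182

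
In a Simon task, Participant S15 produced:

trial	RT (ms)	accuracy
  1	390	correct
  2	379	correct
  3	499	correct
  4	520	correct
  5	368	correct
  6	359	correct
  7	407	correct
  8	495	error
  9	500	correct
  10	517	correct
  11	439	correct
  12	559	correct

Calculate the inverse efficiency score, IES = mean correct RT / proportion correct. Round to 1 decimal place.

Correct trials (n=11): 390, 379, 499, 520, 368, 359, 407, 500, 517, 439, 559
Mean correct RT = 4937/11 = 448.8182 ms
Proportion correct = 11/12
IES = 448.8182 / (11/12) = 489.620 ms

489.6 ms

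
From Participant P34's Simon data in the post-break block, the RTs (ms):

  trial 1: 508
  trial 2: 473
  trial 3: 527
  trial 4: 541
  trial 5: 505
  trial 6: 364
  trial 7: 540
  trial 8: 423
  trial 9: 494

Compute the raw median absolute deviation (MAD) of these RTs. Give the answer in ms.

Sorted: 364, 423, 473, 494, 505, 508, 527, 540, 541 → median = 505
|x − 505|: 3, 32, 22, 36, 0, 141, 35, 82, 11
Sorted deviations: 0, 3, 11, 22, 32, 35, 36, 82, 141 → MAD = 32

32 ms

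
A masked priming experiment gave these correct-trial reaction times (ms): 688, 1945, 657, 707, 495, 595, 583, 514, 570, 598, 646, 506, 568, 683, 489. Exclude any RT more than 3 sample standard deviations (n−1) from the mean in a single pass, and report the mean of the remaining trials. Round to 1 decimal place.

592.8 ms

n = 15, ΣRT = 10244, M = 682.933
Σ(x−M)² = 1779122.93; s = √(1779122.93/14) = 356.483
Cutoffs: 682.933 ± 3·356.483 → [-386.5, 1752.4]
Outside: 1945 → excluded.
Retained (n=14): Σ = 8299, mean = 8299/14 = 592.786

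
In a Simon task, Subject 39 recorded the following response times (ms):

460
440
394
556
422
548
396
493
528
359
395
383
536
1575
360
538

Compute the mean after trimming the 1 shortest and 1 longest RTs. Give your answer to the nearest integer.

Sorted: 359, 360, 383, 394, 395, 396, 422, 440, 460, 493, 528, 536, 538, 548, 556, 1575
Drop lowest 1 (359) and highest 1 (1575)
Remaining (n=14): Σ = 6449, mean = 6449/14 = 460.643

461 ms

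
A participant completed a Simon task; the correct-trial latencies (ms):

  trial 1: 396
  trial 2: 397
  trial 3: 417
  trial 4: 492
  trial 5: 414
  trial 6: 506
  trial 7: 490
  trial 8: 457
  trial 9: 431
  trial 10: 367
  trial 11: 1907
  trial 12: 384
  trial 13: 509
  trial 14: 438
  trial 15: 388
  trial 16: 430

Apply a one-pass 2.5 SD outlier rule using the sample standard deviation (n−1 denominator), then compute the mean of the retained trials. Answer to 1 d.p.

434.4 ms

n = 16, ΣRT = 8423, M = 526.438
Σ(x−M)² = 2063499.94; s = √(2063499.94/15) = 370.900
Cutoffs: 526.438 ± 2.5·370.900 → [-400.8, 1453.7]
Outside: 1907 → excluded.
Retained (n=15): Σ = 6516, mean = 6516/15 = 434.400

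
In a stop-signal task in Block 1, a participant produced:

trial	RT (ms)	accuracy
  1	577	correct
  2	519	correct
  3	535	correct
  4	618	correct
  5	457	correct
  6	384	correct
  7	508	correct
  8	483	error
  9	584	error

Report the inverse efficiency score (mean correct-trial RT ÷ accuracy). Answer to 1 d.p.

Correct trials (n=7): 577, 519, 535, 618, 457, 384, 508
Mean correct RT = 3598/7 = 514.0000 ms
Proportion correct = 7/9
IES = 514.0000 / (7/9) = 660.857 ms

660.9 ms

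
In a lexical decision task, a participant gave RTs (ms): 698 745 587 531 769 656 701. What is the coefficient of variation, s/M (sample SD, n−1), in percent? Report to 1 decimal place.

n = 7, Σ = 4687, M = 669.5714
Σ(x−M)² = 43575.714; s = √(43575.714/6) = 85.2210
CV = 85.2210 / 669.5714 = 0.12728 = 12.728%

12.7%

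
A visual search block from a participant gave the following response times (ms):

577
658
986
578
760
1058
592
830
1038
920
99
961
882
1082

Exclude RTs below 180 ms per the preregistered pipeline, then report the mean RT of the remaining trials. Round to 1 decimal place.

840.2 ms

Excluded: 99
Retained (n=13): Σ = 10922
Mean = 10922/13 = 840.1538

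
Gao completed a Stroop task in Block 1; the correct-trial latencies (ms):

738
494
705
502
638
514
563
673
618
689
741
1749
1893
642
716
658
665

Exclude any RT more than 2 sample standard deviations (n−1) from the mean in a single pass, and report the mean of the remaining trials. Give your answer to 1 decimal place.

637.1 ms

n = 17, ΣRT = 13198, M = 776.353
Σ(x−M)² = 2580725.88; s = √(2580725.88/16) = 401.616
Cutoffs: 776.353 ± 2·401.616 → [-26.9, 1579.6]
Outside: 1749, 1893 → excluded.
Retained (n=15): Σ = 9556, mean = 9556/15 = 637.067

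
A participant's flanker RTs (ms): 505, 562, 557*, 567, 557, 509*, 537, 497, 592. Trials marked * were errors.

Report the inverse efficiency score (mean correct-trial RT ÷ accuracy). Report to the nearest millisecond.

701 ms

Correct trials (n=7): 505, 562, 567, 557, 537, 497, 592
Mean correct RT = 3817/7 = 545.2857 ms
Proportion correct = 7/9
IES = 545.2857 / (7/9) = 701.082 ms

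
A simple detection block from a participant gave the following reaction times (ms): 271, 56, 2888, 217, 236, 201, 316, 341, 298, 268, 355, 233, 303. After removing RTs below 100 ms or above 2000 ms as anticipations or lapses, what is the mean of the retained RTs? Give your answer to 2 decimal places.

Excluded: 56, 2888
Retained (n=11): Σ = 3039
Mean = 3039/11 = 276.2727

276.27 ms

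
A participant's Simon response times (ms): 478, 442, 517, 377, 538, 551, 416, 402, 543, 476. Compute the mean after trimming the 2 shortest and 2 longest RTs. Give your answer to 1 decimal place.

477.8 ms

Sorted: 377, 402, 416, 442, 476, 478, 517, 538, 543, 551
Drop lowest 2 (377, 402) and highest 2 (543, 551)
Remaining (n=6): Σ = 2867, mean = 2867/6 = 477.833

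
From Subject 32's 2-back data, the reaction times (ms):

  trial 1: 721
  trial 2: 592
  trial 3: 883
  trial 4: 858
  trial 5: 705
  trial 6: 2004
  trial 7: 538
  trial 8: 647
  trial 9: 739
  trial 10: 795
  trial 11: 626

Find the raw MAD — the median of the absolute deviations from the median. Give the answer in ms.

95 ms

Sorted: 538, 592, 626, 647, 705, 721, 739, 795, 858, 883, 2004 → median = 721
|x − 721|: 0, 129, 162, 137, 16, 1283, 183, 74, 18, 74, 95
Sorted deviations: 0, 16, 18, 74, 74, 95, 129, 137, 162, 183, 1283 → MAD = 95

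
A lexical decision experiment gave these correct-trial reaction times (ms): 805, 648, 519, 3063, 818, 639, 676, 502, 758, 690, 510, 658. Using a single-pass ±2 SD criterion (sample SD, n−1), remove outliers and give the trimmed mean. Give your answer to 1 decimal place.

656.6 ms

n = 12, ΣRT = 10286, M = 857.167
Σ(x−M)² = 5432595.67; s = √(5432595.67/11) = 702.761
Cutoffs: 857.167 ± 2·702.761 → [-548.4, 2262.7]
Outside: 3063 → excluded.
Retained (n=11): Σ = 7223, mean = 7223/11 = 656.636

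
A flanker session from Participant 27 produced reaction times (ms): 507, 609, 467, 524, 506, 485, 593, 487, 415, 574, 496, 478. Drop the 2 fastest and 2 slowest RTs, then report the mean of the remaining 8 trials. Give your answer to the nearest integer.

507 ms

Sorted: 415, 467, 478, 485, 487, 496, 506, 507, 524, 574, 593, 609
Drop lowest 2 (415, 467) and highest 2 (593, 609)
Remaining (n=8): Σ = 4057, mean = 4057/8 = 507.125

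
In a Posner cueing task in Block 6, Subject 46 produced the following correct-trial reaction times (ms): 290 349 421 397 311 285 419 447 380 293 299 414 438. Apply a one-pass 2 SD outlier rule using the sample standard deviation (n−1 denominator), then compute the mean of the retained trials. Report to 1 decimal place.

364.8 ms

n = 13, ΣRT = 4743, M = 364.846
Σ(x−M)² = 46491.69; s = √(46491.69/12) = 62.244
Cutoffs: 364.846 ± 2·62.244 → [240.4, 489.3]
No RTs fall outside the cutoffs; all 13 retained. Mean = 4743/13 = 364.846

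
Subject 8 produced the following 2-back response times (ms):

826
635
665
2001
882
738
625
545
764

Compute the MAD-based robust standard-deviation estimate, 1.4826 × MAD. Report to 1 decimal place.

152.7 ms

Sorted: 545, 625, 635, 665, 738, 764, 826, 882, 2001 → median = 738
|x − 738| sorted: 0, 26, 73, 88, 103, 113, 144, 193, 1263 → MAD = 103
Robust SD ≈ 1.4826 × 103 = 152.708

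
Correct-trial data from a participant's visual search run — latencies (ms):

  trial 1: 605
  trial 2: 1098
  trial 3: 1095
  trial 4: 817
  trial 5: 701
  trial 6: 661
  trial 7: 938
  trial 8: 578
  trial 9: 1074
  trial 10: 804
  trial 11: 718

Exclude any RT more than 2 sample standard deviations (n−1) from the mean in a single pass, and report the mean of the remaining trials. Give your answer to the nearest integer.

n = 11, ΣRT = 9089, M = 826.273
Σ(x−M)² = 385816.18; s = √(385816.18/10) = 196.422
Cutoffs: 826.273 ± 2·196.422 → [433.4, 1219.1]
No RTs fall outside the cutoffs; all 11 retained. Mean = 9089/11 = 826.273

826 ms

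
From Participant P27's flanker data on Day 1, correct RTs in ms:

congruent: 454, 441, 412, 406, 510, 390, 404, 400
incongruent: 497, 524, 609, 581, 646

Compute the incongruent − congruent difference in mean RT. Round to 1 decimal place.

M(congruent) = 3417/8 = 427.125
M(incongruent) = 2857/5 = 571.400
Difference = 571.400 − 427.125 = 144.275 ms

144.3 ms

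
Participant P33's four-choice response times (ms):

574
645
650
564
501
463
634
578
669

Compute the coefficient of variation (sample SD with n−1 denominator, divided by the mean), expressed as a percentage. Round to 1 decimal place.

12.0%

n = 9, Σ = 5278, M = 586.4444
Σ(x−M)² = 39814.222; s = √(39814.222/8) = 70.5463
CV = 70.5463 / 586.4444 = 0.12029 = 12.029%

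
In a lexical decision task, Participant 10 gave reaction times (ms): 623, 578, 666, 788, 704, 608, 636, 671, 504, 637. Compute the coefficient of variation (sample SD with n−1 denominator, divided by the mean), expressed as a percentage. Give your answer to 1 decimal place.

11.8%

n = 10, Σ = 6415, M = 641.5000
Σ(x−M)² = 51292.500; s = √(51292.500/9) = 75.4928
CV = 75.4928 / 641.5000 = 0.11768 = 11.768%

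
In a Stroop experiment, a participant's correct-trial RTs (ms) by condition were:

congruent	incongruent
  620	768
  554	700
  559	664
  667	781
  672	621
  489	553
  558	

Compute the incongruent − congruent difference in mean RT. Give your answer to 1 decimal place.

92.7 ms

M(congruent) = 4119/7 = 588.429
M(incongruent) = 4087/6 = 681.167
Difference = 681.167 − 588.429 = 92.738 ms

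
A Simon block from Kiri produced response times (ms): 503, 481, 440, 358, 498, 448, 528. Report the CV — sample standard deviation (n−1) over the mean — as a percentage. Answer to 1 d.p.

n = 7, Σ = 3256, M = 465.1429
Σ(x−M)² = 19120.857; s = √(19120.857/6) = 56.4518
CV = 56.4518 / 465.1429 = 0.12136 = 12.136%

12.1%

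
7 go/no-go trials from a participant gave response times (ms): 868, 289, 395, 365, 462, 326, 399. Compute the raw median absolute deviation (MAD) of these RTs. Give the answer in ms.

67 ms

Sorted: 289, 326, 365, 395, 399, 462, 868 → median = 395
|x − 395|: 473, 106, 0, 30, 67, 69, 4
Sorted deviations: 0, 4, 30, 67, 69, 106, 473 → MAD = 67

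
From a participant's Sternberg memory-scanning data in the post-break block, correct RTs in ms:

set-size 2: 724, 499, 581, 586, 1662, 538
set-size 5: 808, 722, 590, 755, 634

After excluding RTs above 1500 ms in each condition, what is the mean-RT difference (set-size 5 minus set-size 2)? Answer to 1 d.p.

116.2 ms

set-size 2: exclude 1662
M(set-size 2) = 2928/5 = 585.600
M(set-size 5) = 3509/5 = 701.800
Difference = 701.800 − 585.600 = 116.200 ms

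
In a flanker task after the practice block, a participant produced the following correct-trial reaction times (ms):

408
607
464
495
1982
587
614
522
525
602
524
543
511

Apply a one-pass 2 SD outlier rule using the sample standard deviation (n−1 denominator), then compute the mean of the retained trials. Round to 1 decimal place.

n = 13, ΣRT = 8384, M = 644.923
Σ(x−M)² = 1979146.92; s = √(1979146.92/12) = 406.114
Cutoffs: 644.923 ± 2·406.114 → [-167.3, 1457.2]
Outside: 1982 → excluded.
Retained (n=12): Σ = 6402, mean = 6402/12 = 533.500

533.5 ms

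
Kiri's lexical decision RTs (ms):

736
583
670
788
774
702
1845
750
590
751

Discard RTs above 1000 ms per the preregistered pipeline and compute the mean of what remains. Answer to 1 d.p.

Excluded: 1845
Retained (n=9): Σ = 6344
Mean = 6344/9 = 704.8889

704.9 ms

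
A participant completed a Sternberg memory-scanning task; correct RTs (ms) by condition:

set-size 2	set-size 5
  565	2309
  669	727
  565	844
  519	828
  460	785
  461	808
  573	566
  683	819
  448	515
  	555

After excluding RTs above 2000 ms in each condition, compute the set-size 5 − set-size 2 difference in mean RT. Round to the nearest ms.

set-size 5: exclude 2309
M(set-size 2) = 4943/9 = 549.222
M(set-size 5) = 6447/9 = 716.333
Difference = 716.333 − 549.222 = 167.111 ms

167 ms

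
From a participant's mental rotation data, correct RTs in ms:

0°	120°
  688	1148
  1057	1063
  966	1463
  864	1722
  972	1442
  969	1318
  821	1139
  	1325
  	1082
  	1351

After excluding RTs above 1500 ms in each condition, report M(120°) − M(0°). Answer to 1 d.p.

120°: exclude 1722
M(0°) = 6337/7 = 905.286
M(120°) = 11331/9 = 1259.000
Difference = 1259.000 − 905.286 = 353.714 ms

353.7 ms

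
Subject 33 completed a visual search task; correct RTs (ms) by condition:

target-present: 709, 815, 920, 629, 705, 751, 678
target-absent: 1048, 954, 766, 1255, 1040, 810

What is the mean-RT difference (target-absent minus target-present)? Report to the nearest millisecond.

M(target-present) = 5207/7 = 743.857
M(target-absent) = 5873/6 = 978.833
Difference = 978.833 − 743.857 = 234.976 ms

235 ms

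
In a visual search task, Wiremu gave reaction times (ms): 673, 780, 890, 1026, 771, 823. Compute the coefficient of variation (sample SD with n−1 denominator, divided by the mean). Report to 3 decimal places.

0.146

n = 6, Σ = 4963, M = 827.1667
Σ(x−M)² = 72646.833; s = √(72646.833/5) = 120.5378
CV = 120.5378 / 827.1667 = 0.14572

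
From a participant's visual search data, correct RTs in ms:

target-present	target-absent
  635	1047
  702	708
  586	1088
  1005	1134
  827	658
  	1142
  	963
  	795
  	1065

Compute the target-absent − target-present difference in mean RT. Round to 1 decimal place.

204.6 ms

M(target-present) = 3755/5 = 751.000
M(target-absent) = 8600/9 = 955.556
Difference = 955.556 − 751.000 = 204.556 ms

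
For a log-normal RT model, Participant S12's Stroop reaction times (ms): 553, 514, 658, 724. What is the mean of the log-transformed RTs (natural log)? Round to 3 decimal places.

6.408

ln(RT): 6.3154, 6.2422, 6.4892, 6.5848
Σ ln(RT) = 25.6316
Mean = 25.6316/4 = 6.40789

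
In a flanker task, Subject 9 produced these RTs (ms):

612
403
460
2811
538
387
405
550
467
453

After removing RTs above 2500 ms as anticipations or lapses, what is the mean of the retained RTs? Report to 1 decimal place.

Excluded: 2811
Retained (n=9): Σ = 4275
Mean = 4275/9 = 475.0000

475.0 ms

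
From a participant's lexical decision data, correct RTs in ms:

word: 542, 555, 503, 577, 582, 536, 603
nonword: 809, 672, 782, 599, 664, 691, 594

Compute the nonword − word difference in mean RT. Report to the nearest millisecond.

M(word) = 3898/7 = 556.857
M(nonword) = 4811/7 = 687.286
Difference = 687.286 − 556.857 = 130.429 ms

130 ms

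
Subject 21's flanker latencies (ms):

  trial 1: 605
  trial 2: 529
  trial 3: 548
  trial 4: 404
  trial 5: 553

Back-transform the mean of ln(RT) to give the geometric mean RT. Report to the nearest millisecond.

ln(RT): 6.4052, 6.2710, 6.3063, 6.0014, 6.3154
Mean ln(RT) = 31.2993/5 = 6.25985
Geometric mean = exp(6.25985) = 523.14 ms

523 ms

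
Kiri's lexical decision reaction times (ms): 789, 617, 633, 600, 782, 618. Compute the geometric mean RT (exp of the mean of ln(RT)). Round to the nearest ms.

ln(RT): 6.6708, 6.4249, 6.4505, 6.3969, 6.6619, 6.4265
Mean ln(RT) = 39.0314/6 = 6.50523
Geometric mean = exp(6.50523) = 668.63 ms

669 ms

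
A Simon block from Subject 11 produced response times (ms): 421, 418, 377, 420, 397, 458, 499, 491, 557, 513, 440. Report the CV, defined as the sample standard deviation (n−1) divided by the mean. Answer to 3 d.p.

0.122

n = 11, Σ = 4991, M = 453.7273
Σ(x−M)² = 30414.182; s = √(30414.182/10) = 55.1491
CV = 55.1491 / 453.7273 = 0.12155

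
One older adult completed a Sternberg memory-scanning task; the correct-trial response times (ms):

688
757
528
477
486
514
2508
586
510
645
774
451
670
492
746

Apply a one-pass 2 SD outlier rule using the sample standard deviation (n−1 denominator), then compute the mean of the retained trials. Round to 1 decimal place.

n = 15, ΣRT = 10832, M = 722.133
Σ(x−M)² = 3590491.73; s = √(3590491.73/14) = 506.422
Cutoffs: 722.133 ± 2·506.422 → [-290.7, 1735.0]
Outside: 2508 → excluded.
Retained (n=14): Σ = 8324, mean = 8324/14 = 594.571

594.6 ms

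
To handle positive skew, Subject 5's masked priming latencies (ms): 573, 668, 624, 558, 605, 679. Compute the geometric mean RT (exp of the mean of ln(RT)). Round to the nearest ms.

ln(RT): 6.3509, 6.5043, 6.4362, 6.3244, 6.4052, 6.5206
Mean ln(RT) = 38.5415/6 = 6.42359
Geometric mean = exp(6.42359) = 616.21 ms

616 ms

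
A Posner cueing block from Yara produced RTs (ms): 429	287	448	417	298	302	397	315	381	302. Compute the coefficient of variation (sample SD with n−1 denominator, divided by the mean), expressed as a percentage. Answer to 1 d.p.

17.5%

n = 10, Σ = 3576, M = 357.6000
Σ(x−M)² = 35432.400; s = √(35432.400/9) = 62.7450
CV = 62.7450 / 357.6000 = 0.17546 = 17.546%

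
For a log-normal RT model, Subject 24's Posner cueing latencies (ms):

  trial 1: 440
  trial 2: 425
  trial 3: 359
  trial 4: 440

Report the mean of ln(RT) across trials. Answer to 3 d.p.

6.027

ln(RT): 6.0868, 6.0521, 5.8833, 6.0868
Σ ln(RT) = 24.1090
Mean = 24.1090/4 = 6.02724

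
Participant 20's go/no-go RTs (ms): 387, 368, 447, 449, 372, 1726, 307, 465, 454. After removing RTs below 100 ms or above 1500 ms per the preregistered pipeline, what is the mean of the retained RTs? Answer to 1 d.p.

Excluded: 1726
Retained (n=8): Σ = 3249
Mean = 3249/8 = 406.1250

406.1 ms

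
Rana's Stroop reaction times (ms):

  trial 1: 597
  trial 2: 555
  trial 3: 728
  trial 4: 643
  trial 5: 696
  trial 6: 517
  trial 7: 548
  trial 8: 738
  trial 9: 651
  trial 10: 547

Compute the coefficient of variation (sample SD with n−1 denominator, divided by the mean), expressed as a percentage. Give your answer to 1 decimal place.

13.0%

n = 10, Σ = 6220, M = 622.0000
Σ(x−M)² = 58690.000; s = √(58690.000/9) = 80.7534
CV = 80.7534 / 622.0000 = 0.12983 = 12.983%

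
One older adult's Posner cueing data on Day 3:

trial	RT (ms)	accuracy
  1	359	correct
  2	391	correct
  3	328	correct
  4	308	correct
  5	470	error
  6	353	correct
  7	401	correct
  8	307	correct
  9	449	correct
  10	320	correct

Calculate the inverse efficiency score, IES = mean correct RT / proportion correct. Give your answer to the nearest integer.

Correct trials (n=9): 359, 391, 328, 308, 353, 401, 307, 449, 320
Mean correct RT = 3216/9 = 357.3333 ms
Proportion correct = 9/10
IES = 357.3333 / (9/10) = 397.037 ms

397 ms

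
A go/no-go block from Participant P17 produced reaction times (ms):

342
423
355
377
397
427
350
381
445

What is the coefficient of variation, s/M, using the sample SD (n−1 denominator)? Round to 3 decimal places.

n = 9, Σ = 3497, M = 388.5556
Σ(x−M)² = 10892.222; s = √(10892.222/8) = 36.8989
CV = 36.8989 / 388.5556 = 0.09496

0.095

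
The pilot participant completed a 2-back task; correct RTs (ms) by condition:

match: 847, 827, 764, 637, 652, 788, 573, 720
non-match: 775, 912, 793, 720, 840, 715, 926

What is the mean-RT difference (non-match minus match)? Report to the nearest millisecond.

M(match) = 5808/8 = 726.000
M(non-match) = 5681/7 = 811.571
Difference = 811.571 − 726.000 = 85.571 ms

86 ms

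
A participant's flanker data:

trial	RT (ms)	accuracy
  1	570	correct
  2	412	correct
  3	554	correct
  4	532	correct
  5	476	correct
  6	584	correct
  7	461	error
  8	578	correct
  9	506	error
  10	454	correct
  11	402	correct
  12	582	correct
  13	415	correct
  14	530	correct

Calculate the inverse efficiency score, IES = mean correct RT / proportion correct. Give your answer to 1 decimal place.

Correct trials (n=12): 570, 412, 554, 532, 476, 584, 578, 454, 402, 582, 415, 530
Mean correct RT = 6089/12 = 507.4167 ms
Proportion correct = 12/14
IES = 507.4167 / (12/14) = 591.986 ms

592.0 ms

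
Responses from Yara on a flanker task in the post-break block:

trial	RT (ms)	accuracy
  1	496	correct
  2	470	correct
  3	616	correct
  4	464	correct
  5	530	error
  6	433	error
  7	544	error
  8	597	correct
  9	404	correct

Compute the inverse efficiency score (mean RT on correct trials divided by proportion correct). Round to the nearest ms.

762 ms

Correct trials (n=6): 496, 470, 616, 464, 597, 404
Mean correct RT = 3047/6 = 507.8333 ms
Proportion correct = 6/9
IES = 507.8333 / (6/9) = 761.750 ms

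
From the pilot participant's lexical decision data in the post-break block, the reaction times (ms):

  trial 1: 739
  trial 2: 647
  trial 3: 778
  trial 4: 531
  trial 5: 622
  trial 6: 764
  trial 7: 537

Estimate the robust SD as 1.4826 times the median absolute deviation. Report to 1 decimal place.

Sorted: 531, 537, 622, 647, 739, 764, 778 → median = 647
|x − 647| sorted: 0, 25, 92, 110, 116, 117, 131 → MAD = 110
Robust SD ≈ 1.4826 × 110 = 163.086

163.1 ms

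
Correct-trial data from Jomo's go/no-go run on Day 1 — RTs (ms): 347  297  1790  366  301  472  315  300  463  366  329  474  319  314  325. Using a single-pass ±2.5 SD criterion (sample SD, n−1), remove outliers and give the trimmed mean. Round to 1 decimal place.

n = 15, ΣRT = 6778, M = 451.867
Σ(x−M)² = 1973755.73; s = √(1973755.73/14) = 375.476
Cutoffs: 451.867 ± 2.5·375.476 → [-486.8, 1390.6]
Outside: 1790 → excluded.
Retained (n=14): Σ = 4988, mean = 4988/14 = 356.286

356.3 ms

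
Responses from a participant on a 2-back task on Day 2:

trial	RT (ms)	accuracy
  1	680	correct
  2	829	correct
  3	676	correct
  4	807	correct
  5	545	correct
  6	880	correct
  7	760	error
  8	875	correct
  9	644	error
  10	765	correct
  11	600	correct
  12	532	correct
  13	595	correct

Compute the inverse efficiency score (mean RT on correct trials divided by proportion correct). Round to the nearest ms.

Correct trials (n=11): 680, 829, 676, 807, 545, 880, 875, 765, 600, 532, 595
Mean correct RT = 7784/11 = 707.6364 ms
Proportion correct = 11/13
IES = 707.6364 / (11/13) = 836.298 ms

836 ms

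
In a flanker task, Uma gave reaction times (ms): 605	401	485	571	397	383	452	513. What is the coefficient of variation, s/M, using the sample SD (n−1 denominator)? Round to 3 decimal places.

n = 8, Σ = 3807, M = 475.8750
Σ(x−M)² = 48206.875; s = √(48206.875/7) = 82.9861
CV = 82.9861 / 475.8750 = 0.17439

0.174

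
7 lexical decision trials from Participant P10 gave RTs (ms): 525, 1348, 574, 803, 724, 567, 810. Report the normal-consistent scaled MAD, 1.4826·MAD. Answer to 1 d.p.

222.4 ms

Sorted: 525, 567, 574, 724, 803, 810, 1348 → median = 724
|x − 724| sorted: 0, 79, 86, 150, 157, 199, 624 → MAD = 150
Robust SD ≈ 1.4826 × 150 = 222.390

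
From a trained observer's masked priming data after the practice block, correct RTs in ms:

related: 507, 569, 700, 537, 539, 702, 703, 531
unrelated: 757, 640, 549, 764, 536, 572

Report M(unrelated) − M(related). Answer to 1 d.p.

37.8 ms

M(related) = 4788/8 = 598.500
M(unrelated) = 3818/6 = 636.333
Difference = 636.333 − 598.500 = 37.833 ms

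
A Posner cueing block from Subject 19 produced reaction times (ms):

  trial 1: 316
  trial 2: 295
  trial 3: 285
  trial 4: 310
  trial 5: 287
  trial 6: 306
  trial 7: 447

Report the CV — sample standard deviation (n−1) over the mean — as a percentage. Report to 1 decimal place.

n = 7, Σ = 2246, M = 320.8571
Σ(x−M)² = 19374.857; s = √(19374.857/6) = 56.8255
CV = 56.8255 / 320.8571 = 0.17711 = 17.711%

17.7%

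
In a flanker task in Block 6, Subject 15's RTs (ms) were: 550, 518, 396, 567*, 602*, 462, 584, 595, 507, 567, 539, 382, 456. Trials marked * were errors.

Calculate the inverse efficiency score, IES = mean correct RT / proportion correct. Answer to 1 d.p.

596.9 ms

Correct trials (n=11): 550, 518, 396, 462, 584, 595, 507, 567, 539, 382, 456
Mean correct RT = 5556/11 = 505.0909 ms
Proportion correct = 11/13
IES = 505.0909 / (11/13) = 596.926 ms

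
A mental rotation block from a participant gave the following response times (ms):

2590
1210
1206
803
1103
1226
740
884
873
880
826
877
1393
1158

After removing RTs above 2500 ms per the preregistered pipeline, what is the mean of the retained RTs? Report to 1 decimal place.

1013.8 ms

Excluded: 2590
Retained (n=13): Σ = 13179
Mean = 13179/13 = 1013.7692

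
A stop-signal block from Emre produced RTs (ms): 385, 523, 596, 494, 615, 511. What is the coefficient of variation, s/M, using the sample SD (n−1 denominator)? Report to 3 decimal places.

0.158

n = 6, Σ = 3124, M = 520.6667
Σ(x−M)² = 33789.333; s = √(33789.333/5) = 82.2062
CV = 82.2062 / 520.6667 = 0.15789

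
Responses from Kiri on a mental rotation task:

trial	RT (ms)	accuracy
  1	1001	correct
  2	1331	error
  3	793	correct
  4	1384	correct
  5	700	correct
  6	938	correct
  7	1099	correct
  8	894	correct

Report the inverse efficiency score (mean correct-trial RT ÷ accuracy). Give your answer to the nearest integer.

1112 ms

Correct trials (n=7): 1001, 793, 1384, 700, 938, 1099, 894
Mean correct RT = 6809/7 = 972.7143 ms
Proportion correct = 7/8
IES = 972.7143 / (7/8) = 1111.673 ms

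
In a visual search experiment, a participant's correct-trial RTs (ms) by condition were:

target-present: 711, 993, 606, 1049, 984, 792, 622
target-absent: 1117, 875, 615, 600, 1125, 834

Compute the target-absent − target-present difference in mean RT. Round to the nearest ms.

M(target-present) = 5757/7 = 822.429
M(target-absent) = 5166/6 = 861.000
Difference = 861.000 − 822.429 = 38.571 ms

39 ms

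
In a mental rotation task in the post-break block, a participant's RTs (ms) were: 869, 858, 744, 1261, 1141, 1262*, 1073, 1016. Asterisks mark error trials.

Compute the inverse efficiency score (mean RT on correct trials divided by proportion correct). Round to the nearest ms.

1137 ms

Correct trials (n=7): 869, 858, 744, 1261, 1141, 1073, 1016
Mean correct RT = 6962/7 = 994.5714 ms
Proportion correct = 7/8
IES = 994.5714 / (7/8) = 1136.653 ms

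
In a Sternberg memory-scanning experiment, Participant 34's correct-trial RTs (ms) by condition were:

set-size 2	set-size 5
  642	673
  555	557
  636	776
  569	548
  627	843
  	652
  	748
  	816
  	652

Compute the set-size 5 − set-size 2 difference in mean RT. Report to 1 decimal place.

90.3 ms

M(set-size 2) = 3029/5 = 605.800
M(set-size 5) = 6265/9 = 696.111
Difference = 696.111 − 605.800 = 90.311 ms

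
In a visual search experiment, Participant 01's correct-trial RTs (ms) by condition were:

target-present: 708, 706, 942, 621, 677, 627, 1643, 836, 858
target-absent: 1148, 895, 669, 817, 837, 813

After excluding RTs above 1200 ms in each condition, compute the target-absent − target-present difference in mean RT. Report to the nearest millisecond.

target-present: exclude 1643
M(target-present) = 5975/8 = 746.875
M(target-absent) = 5179/6 = 863.167
Difference = 863.167 − 746.875 = 116.292 ms

116 ms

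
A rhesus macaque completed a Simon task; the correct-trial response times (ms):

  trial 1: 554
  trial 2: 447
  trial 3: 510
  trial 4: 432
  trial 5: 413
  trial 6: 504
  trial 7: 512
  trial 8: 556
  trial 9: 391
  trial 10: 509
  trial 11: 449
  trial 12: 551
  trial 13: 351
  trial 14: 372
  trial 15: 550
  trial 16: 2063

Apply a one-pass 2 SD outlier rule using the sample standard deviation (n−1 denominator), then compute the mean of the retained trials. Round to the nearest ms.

n = 16, ΣRT = 9164, M = 572.750
Σ(x−M)² = 2437851.00; s = √(2437851.00/15) = 403.142
Cutoffs: 572.750 ± 2·403.142 → [-233.5, 1379.0]
Outside: 2063 → excluded.
Retained (n=15): Σ = 7101, mean = 7101/15 = 473.400

473 ms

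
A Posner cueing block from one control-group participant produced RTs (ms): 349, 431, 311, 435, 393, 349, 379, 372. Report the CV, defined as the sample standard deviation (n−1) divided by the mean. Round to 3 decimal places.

0.112

n = 8, Σ = 3019, M = 377.3750
Σ(x−M)² = 12487.875; s = √(12487.875/7) = 42.2372
CV = 42.2372 / 377.3750 = 0.11192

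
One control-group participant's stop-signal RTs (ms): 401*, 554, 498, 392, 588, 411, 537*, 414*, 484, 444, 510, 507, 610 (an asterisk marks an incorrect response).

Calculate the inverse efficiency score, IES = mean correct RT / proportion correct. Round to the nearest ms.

650 ms

Correct trials (n=10): 554, 498, 392, 588, 411, 484, 444, 510, 507, 610
Mean correct RT = 4998/10 = 499.8000 ms
Proportion correct = 10/13
IES = 499.8000 / (10/13) = 649.740 ms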